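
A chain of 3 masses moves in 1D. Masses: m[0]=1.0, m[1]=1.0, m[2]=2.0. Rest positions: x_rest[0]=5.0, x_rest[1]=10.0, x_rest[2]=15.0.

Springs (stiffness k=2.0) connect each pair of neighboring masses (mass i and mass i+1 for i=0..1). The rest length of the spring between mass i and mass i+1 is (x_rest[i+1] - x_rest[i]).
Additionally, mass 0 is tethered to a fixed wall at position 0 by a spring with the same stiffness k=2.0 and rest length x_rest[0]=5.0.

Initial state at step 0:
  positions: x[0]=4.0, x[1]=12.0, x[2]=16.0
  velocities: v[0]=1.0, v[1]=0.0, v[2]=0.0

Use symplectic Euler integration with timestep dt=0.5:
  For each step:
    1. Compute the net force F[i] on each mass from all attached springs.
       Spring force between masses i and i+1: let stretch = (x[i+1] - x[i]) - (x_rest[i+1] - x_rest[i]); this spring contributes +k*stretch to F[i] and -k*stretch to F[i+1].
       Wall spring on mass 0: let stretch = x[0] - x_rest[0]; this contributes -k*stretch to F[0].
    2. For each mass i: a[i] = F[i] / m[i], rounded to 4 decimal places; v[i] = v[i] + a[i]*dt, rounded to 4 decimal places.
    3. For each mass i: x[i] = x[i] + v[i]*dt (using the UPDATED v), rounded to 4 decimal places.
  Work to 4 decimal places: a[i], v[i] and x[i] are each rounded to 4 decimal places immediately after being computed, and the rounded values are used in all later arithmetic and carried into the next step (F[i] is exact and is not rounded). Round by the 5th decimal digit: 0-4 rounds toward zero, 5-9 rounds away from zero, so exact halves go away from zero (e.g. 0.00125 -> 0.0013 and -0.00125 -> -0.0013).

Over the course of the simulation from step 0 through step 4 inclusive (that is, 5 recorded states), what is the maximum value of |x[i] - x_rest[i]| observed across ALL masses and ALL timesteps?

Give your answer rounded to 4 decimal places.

Answer: 2.5235

Derivation:
Step 0: x=[4.0000 12.0000 16.0000] v=[1.0000 0.0000 0.0000]
Step 1: x=[6.5000 10.0000 16.2500] v=[5.0000 -4.0000 0.5000]
Step 2: x=[7.5000 9.3750 16.1875] v=[2.0000 -1.2500 -0.1250]
Step 3: x=[5.6875 11.2188 15.6719] v=[-3.6250 3.6875 -1.0313]
Step 4: x=[3.7969 12.5235 15.2930] v=[-3.7812 2.6093 -0.7579]
Max displacement = 2.5235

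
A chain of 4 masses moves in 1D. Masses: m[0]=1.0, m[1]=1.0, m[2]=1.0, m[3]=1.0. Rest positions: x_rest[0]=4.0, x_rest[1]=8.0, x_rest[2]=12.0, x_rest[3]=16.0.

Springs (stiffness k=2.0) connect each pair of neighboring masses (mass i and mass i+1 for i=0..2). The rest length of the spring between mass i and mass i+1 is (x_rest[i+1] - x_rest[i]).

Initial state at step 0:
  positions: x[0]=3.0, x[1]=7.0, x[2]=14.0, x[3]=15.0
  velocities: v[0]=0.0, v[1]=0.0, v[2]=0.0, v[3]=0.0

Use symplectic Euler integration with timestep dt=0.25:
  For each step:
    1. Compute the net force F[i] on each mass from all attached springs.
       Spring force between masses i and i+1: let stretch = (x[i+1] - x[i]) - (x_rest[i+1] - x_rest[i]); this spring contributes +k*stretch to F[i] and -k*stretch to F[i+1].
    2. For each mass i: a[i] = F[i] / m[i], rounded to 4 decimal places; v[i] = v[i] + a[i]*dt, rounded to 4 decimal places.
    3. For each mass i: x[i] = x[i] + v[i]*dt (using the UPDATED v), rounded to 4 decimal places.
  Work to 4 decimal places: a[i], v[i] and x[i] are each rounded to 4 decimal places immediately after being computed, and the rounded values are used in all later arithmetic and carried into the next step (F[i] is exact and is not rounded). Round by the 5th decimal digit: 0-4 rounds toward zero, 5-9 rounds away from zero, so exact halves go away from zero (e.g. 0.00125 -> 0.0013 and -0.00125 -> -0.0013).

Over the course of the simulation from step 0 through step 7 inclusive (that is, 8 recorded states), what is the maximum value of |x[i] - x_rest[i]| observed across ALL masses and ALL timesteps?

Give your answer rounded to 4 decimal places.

Step 0: x=[3.0000 7.0000 14.0000 15.0000] v=[0.0000 0.0000 0.0000 0.0000]
Step 1: x=[3.0000 7.3750 13.2500 15.3750] v=[0.0000 1.5000 -3.0000 1.5000]
Step 2: x=[3.0469 7.9375 12.0313 15.9844] v=[0.1875 2.2500 -4.8750 2.4375]
Step 3: x=[3.2051 8.4004 10.7950 16.5997] v=[0.6328 1.8516 -4.9454 2.4610]
Step 4: x=[3.5127 8.5132 9.9849 16.9894] v=[1.2305 0.4513 -3.2404 1.5587]
Step 5: x=[3.9454 8.1849 9.8664 17.0035] v=[1.7308 -1.3131 -0.4740 0.0565]
Step 6: x=[4.4081 7.5369 10.4299 16.6255] v=[1.8506 -2.5921 2.2538 -1.5121]
Step 7: x=[4.7619 6.8594 11.4062 15.9730] v=[1.4150 -2.7100 3.9051 -2.6099]
Max displacement = 2.1336

Answer: 2.1336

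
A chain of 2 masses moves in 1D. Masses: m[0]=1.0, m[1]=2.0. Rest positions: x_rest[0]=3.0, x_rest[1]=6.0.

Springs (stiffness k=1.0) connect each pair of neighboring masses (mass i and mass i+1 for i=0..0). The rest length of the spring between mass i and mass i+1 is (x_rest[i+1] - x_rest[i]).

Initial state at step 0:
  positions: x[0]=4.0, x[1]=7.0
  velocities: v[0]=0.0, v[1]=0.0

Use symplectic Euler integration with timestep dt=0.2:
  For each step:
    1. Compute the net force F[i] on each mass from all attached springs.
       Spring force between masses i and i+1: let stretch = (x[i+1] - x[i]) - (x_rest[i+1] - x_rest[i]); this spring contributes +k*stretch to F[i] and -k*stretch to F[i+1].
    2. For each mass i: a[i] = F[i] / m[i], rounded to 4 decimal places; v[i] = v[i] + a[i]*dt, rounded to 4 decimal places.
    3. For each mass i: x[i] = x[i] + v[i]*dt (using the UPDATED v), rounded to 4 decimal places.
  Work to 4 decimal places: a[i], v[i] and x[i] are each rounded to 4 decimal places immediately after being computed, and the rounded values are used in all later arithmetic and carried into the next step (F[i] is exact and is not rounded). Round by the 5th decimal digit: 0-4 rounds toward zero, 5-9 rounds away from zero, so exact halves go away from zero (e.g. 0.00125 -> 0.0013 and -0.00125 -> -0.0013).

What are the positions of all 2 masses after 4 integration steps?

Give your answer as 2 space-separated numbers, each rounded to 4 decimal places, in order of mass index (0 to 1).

Step 0: x=[4.0000 7.0000] v=[0.0000 0.0000]
Step 1: x=[4.0000 7.0000] v=[0.0000 0.0000]
Step 2: x=[4.0000 7.0000] v=[0.0000 0.0000]
Step 3: x=[4.0000 7.0000] v=[0.0000 0.0000]
Step 4: x=[4.0000 7.0000] v=[0.0000 0.0000]

Answer: 4.0000 7.0000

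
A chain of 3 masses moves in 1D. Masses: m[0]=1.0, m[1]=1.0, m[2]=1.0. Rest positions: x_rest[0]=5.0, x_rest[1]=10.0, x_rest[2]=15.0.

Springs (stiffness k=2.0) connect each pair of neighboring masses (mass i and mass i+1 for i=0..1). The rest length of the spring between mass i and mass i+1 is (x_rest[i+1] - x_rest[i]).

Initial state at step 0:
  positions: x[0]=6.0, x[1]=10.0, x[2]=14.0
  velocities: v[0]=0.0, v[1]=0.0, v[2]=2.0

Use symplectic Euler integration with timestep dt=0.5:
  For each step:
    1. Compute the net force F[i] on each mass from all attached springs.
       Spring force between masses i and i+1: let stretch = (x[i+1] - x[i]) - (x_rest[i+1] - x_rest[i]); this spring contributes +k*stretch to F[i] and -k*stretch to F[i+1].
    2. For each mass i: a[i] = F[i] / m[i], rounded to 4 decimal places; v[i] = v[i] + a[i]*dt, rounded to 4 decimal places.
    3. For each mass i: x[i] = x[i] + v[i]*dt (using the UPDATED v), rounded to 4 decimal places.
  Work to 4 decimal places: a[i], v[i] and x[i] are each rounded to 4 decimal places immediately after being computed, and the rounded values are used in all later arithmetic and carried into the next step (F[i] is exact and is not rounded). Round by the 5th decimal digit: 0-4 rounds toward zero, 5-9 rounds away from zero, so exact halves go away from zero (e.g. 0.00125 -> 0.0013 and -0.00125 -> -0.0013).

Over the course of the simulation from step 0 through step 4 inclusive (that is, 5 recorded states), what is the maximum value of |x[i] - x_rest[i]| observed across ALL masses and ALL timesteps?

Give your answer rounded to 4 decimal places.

Step 0: x=[6.0000 10.0000 14.0000] v=[0.0000 0.0000 2.0000]
Step 1: x=[5.5000 10.0000 15.5000] v=[-1.0000 0.0000 3.0000]
Step 2: x=[4.7500 10.5000 16.7500] v=[-1.5000 1.0000 2.5000]
Step 3: x=[4.3750 11.2500 17.3750] v=[-0.7500 1.5000 1.2500]
Step 4: x=[4.9375 11.6250 17.4375] v=[1.1250 0.7500 0.1250]
Max displacement = 2.4375

Answer: 2.4375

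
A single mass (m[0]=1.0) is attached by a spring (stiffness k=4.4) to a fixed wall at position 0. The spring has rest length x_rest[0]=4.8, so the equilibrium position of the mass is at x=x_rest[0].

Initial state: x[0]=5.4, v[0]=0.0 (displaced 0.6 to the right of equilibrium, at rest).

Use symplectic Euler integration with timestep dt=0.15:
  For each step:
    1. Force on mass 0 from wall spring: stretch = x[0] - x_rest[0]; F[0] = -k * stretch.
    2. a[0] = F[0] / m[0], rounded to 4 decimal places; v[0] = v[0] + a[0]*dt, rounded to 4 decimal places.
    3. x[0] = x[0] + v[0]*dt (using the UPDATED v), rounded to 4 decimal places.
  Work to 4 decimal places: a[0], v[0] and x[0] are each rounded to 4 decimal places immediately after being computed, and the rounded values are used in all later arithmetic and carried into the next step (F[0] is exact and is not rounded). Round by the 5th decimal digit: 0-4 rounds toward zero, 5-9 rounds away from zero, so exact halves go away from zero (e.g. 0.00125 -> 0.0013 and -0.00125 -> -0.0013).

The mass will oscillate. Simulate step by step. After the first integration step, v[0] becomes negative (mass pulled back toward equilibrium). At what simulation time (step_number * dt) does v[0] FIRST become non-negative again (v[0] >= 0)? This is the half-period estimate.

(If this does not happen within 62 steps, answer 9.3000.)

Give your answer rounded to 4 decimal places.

Step 0: x=[5.4000] v=[0.0000]
Step 1: x=[5.3406] v=[-0.3960]
Step 2: x=[5.2277] v=[-0.7528]
Step 3: x=[5.0724] v=[-1.0351]
Step 4: x=[4.8902] v=[-1.2149]
Step 5: x=[4.6990] v=[-1.2744]
Step 6: x=[4.5178] v=[-1.2077]
Step 7: x=[4.3646] v=[-1.0214]
Step 8: x=[4.2545] v=[-0.7340]
Step 9: x=[4.1984] v=[-0.3740]
Step 10: x=[4.2019] v=[0.0231]
First v>=0 after going negative at step 10, time=1.5000

Answer: 1.5000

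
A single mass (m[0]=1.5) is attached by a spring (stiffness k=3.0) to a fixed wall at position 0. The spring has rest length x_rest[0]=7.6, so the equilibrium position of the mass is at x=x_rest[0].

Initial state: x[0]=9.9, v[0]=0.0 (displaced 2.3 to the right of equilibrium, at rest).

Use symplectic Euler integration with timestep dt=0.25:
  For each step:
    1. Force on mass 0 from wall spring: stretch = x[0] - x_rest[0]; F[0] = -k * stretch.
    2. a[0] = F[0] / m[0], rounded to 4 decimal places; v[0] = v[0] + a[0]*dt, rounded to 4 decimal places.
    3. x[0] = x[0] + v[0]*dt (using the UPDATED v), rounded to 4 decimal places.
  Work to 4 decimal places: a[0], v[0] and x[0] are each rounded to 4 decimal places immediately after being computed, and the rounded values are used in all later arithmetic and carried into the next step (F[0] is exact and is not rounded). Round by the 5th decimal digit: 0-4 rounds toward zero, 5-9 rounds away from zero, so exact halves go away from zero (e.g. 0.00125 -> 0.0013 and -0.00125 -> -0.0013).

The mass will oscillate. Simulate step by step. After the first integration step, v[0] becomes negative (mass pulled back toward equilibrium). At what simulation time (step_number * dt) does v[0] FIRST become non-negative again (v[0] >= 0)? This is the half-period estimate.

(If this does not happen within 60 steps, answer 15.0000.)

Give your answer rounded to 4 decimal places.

Answer: 2.2500

Derivation:
Step 0: x=[9.9000] v=[0.0000]
Step 1: x=[9.6125] v=[-1.1500]
Step 2: x=[9.0734] v=[-2.1563]
Step 3: x=[8.3502] v=[-2.8930]
Step 4: x=[7.5332] v=[-3.2681]
Step 5: x=[6.7245] v=[-3.2347]
Step 6: x=[6.0253] v=[-2.7970]
Step 7: x=[5.5229] v=[-2.0097]
Step 8: x=[5.2801] v=[-0.9712]
Step 9: x=[5.3273] v=[0.1888]
First v>=0 after going negative at step 9, time=2.2500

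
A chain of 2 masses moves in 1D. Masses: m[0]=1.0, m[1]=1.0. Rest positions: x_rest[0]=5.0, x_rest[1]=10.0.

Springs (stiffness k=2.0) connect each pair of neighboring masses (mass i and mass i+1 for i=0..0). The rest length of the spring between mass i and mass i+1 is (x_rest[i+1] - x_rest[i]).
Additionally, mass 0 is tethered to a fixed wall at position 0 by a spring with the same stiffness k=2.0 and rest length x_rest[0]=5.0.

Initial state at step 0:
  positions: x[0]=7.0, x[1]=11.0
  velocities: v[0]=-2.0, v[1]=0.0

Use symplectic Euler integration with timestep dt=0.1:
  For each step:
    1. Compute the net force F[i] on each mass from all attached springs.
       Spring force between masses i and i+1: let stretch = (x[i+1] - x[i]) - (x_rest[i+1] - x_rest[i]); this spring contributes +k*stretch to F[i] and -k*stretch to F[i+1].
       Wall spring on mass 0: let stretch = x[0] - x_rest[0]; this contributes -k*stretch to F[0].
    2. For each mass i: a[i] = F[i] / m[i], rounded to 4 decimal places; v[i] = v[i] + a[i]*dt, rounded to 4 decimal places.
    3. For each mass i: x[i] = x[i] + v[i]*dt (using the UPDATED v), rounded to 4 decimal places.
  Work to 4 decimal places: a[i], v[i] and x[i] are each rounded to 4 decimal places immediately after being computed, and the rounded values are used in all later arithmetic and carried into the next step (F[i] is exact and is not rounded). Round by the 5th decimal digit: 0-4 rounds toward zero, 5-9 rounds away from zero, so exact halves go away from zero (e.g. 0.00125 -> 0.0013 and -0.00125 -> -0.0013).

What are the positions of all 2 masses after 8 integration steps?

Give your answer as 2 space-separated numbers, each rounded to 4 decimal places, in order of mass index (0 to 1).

Step 0: x=[7.0000 11.0000] v=[-2.0000 0.0000]
Step 1: x=[6.7400 11.0200] v=[-2.6000 0.2000]
Step 2: x=[6.4308 11.0544] v=[-3.0920 0.3440]
Step 3: x=[6.0855 11.0963] v=[-3.4534 0.4193]
Step 4: x=[5.7187 11.1380] v=[-3.6683 0.4171]
Step 5: x=[5.3459 11.1713] v=[-3.7282 0.3332]
Step 6: x=[4.9827 11.1881] v=[-3.6323 0.1681]
Step 7: x=[4.6439 11.1808] v=[-3.3878 -0.0730]
Step 8: x=[4.3430 11.1428] v=[-3.0092 -0.3804]

Answer: 4.3430 11.1428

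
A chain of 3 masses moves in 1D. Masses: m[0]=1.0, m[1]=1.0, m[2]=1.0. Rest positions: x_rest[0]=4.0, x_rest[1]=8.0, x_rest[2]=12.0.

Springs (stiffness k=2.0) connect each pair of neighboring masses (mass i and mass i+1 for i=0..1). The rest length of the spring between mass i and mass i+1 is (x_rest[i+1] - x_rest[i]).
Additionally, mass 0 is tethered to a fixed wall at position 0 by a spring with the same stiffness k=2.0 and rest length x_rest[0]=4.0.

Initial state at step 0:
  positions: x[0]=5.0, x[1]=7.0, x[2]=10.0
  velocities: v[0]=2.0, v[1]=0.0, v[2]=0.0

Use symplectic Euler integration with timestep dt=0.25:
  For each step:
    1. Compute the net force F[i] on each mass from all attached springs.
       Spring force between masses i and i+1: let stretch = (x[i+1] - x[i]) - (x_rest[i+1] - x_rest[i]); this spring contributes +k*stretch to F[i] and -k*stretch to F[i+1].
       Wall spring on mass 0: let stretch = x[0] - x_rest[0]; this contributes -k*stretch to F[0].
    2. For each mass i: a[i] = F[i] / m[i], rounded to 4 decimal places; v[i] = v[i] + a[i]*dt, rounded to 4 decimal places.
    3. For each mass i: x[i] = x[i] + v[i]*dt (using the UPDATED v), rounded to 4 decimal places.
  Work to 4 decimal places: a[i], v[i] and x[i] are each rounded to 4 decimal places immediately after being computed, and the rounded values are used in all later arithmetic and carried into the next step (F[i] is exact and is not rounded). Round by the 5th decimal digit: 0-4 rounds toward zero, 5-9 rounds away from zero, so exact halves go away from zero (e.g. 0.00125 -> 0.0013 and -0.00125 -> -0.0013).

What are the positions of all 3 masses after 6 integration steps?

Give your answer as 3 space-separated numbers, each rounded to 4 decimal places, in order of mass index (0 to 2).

Answer: 2.7082 8.0706 12.4386

Derivation:
Step 0: x=[5.0000 7.0000 10.0000] v=[2.0000 0.0000 0.0000]
Step 1: x=[5.1250 7.1250 10.1250] v=[0.5000 0.5000 0.5000]
Step 2: x=[4.8594 7.3750 10.3750] v=[-1.0625 1.0000 1.0000]
Step 3: x=[4.3008 7.6856 10.7500] v=[-2.2344 1.2422 1.5000]
Step 4: x=[3.6277 7.9561 11.2420] v=[-2.6924 1.0820 1.9678]
Step 5: x=[3.0422 8.0963 11.8232] v=[-2.3421 0.5608 2.3249]
Step 6: x=[2.7082 8.0706 12.4386] v=[-1.3362 -0.1028 2.4615]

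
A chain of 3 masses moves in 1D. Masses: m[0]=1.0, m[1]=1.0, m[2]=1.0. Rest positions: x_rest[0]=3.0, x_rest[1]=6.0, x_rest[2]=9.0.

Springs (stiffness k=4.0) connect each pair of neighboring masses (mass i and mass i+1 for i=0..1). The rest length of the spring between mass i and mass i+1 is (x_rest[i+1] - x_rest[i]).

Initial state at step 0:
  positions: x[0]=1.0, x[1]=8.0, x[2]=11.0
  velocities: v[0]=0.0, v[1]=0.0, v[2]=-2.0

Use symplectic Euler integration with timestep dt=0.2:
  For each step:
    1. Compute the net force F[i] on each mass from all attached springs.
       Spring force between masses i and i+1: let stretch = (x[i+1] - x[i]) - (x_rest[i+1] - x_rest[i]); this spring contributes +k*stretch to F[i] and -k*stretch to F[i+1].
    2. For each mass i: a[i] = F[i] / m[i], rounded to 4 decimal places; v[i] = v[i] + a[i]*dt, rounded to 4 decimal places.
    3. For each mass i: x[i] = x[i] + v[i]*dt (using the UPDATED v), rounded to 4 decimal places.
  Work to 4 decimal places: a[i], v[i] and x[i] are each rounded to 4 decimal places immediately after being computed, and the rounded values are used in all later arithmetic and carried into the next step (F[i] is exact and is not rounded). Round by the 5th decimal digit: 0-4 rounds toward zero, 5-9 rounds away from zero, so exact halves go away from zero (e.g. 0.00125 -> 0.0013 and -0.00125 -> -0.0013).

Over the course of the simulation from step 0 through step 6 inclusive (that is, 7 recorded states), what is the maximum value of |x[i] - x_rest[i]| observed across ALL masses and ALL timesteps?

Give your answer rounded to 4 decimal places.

Step 0: x=[1.0000 8.0000 11.0000] v=[0.0000 0.0000 -2.0000]
Step 1: x=[1.6400 7.3600 10.6000] v=[3.2000 -3.2000 -2.0000]
Step 2: x=[2.7152 6.3232 10.1616] v=[5.3760 -5.1840 -2.1920]
Step 3: x=[3.8877 5.3233 9.5891] v=[5.8624 -4.9997 -2.8627]
Step 4: x=[4.8099 4.7762 8.8140] v=[4.6109 -2.7355 -3.8753]
Step 5: x=[5.2467 4.8805 7.8729] v=[2.1839 0.5217 -4.7055]
Step 6: x=[5.1449 5.5222 6.9330] v=[-0.5091 3.2086 -4.6994]
Max displacement = 2.2467

Answer: 2.2467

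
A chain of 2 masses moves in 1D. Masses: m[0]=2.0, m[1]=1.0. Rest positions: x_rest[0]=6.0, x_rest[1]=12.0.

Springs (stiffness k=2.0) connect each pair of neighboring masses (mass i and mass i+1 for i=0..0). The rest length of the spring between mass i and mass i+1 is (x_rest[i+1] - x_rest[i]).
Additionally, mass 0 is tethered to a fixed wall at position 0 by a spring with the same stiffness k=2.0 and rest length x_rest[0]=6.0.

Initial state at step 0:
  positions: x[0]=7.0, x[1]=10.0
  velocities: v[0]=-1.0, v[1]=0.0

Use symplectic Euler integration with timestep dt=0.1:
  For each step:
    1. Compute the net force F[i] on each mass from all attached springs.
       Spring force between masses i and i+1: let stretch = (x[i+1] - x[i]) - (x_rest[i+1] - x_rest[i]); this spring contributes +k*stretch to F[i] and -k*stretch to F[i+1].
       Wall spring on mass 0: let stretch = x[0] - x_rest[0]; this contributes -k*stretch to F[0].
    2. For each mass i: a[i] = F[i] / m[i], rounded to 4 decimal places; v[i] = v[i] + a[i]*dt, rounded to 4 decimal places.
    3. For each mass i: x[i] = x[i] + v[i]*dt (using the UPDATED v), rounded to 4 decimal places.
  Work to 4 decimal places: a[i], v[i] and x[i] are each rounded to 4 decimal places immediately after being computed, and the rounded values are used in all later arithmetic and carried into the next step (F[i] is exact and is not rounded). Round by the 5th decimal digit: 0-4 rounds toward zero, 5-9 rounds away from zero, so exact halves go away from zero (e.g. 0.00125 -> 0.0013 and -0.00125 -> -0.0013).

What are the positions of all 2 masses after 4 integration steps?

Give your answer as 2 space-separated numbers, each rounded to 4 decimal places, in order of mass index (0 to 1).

Step 0: x=[7.0000 10.0000] v=[-1.0000 0.0000]
Step 1: x=[6.8600 10.0600] v=[-1.4000 0.6000]
Step 2: x=[6.6834 10.1760] v=[-1.7660 1.1600]
Step 3: x=[6.4749 10.3422] v=[-2.0851 1.6615]
Step 4: x=[6.2403 10.5510] v=[-2.3459 2.0880]

Answer: 6.2403 10.5510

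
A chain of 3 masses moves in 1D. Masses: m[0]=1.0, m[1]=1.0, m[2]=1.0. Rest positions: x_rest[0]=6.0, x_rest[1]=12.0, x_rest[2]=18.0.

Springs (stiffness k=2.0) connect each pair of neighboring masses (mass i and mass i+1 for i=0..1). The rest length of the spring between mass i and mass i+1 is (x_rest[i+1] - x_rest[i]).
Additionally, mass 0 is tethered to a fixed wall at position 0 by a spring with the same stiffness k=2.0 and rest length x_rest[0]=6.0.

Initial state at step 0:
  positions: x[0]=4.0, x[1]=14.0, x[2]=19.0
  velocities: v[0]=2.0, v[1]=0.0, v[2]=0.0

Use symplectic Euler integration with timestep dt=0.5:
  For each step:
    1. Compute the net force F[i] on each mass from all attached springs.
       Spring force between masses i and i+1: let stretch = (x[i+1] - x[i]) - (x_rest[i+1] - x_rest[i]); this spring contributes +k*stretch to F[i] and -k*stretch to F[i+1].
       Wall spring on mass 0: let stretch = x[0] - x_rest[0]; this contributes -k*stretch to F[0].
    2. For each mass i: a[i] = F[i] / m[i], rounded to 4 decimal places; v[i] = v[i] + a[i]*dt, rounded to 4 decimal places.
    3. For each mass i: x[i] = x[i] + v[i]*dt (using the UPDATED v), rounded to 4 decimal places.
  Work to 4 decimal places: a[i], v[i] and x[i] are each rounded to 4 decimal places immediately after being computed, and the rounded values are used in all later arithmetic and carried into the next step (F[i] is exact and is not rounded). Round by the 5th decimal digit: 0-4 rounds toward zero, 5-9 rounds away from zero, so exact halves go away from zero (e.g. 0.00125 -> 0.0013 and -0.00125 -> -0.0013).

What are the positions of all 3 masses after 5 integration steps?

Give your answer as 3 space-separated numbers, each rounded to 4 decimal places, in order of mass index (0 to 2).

Answer: 5.0000 12.3438 19.3125

Derivation:
Step 0: x=[4.0000 14.0000 19.0000] v=[2.0000 0.0000 0.0000]
Step 1: x=[8.0000 11.5000 19.5000] v=[8.0000 -5.0000 1.0000]
Step 2: x=[9.7500 11.2500 19.0000] v=[3.5000 -0.5000 -1.0000]
Step 3: x=[7.3750 14.1250 17.6250] v=[-4.7500 5.7500 -2.7500]
Step 4: x=[4.6875 15.3750 17.5000] v=[-5.3750 2.5000 -0.2500]
Step 5: x=[5.0000 12.3438 19.3125] v=[0.6250 -6.0625 3.6250]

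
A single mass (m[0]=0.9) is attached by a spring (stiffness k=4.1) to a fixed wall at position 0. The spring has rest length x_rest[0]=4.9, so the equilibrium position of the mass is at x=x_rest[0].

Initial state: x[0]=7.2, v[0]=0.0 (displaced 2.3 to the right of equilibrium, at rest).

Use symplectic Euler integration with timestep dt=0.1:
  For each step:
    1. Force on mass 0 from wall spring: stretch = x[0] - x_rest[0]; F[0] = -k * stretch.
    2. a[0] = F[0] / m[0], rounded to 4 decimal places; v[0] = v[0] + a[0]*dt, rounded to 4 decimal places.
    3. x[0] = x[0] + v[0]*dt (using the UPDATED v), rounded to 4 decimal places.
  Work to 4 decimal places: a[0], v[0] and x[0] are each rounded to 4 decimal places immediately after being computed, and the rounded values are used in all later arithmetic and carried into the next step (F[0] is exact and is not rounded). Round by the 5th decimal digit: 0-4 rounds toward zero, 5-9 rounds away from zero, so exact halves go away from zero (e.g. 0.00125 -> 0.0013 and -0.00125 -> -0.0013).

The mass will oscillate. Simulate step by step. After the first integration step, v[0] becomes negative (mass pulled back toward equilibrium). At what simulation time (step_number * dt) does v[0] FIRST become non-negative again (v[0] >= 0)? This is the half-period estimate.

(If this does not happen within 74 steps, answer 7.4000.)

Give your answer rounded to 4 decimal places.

Answer: 1.5000

Derivation:
Step 0: x=[7.2000] v=[0.0000]
Step 1: x=[7.0952] v=[-1.0478]
Step 2: x=[6.8904] v=[-2.0478]
Step 3: x=[6.5950] v=[-2.9545]
Step 4: x=[6.2223] v=[-3.7267]
Step 5: x=[5.7894] v=[-4.3291]
Step 6: x=[5.3160] v=[-4.7343]
Step 7: x=[4.8236] v=[-4.9238]
Step 8: x=[4.3347] v=[-4.8890]
Step 9: x=[3.8716] v=[-4.6315]
Step 10: x=[3.4553] v=[-4.1630]
Step 11: x=[3.1048] v=[-3.5049]
Step 12: x=[2.8361] v=[-2.6871]
Step 13: x=[2.6614] v=[-1.7469]
Step 14: x=[2.5887] v=[-0.7271]
Step 15: x=[2.6213] v=[0.3258]
First v>=0 after going negative at step 15, time=1.5000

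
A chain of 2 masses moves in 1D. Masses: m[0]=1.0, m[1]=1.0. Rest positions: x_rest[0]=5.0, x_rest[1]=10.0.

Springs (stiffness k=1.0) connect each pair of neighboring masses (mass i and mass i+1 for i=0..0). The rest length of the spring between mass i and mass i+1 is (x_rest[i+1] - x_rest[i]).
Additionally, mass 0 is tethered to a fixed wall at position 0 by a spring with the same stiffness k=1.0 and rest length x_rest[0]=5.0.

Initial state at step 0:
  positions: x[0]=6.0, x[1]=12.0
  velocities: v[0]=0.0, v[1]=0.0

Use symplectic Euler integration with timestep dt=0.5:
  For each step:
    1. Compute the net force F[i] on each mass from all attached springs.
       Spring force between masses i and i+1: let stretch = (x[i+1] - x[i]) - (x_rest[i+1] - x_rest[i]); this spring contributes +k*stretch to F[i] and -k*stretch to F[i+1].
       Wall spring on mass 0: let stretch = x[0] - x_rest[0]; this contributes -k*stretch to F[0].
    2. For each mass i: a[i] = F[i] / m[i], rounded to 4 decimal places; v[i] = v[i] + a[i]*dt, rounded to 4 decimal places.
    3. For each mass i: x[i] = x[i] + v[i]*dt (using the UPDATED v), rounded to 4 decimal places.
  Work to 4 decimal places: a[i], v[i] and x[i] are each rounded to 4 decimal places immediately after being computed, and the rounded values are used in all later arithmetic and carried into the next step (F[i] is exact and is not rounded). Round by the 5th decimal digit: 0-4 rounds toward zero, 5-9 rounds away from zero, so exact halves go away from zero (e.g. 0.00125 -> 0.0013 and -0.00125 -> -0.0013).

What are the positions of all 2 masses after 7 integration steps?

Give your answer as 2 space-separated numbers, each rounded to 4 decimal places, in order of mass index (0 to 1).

Step 0: x=[6.0000 12.0000] v=[0.0000 0.0000]
Step 1: x=[6.0000 11.7500] v=[0.0000 -0.5000]
Step 2: x=[5.9375 11.3125] v=[-0.1250 -0.8750]
Step 3: x=[5.7344 10.7813] v=[-0.4063 -1.0625]
Step 4: x=[5.3594 10.2383] v=[-0.7501 -1.0860]
Step 5: x=[4.8642 9.7256] v=[-0.9904 -1.0255]
Step 6: x=[4.3683 9.2475] v=[-0.9918 -0.9562]
Step 7: x=[4.0001 8.7996] v=[-0.7364 -0.8958]

Answer: 4.0001 8.7996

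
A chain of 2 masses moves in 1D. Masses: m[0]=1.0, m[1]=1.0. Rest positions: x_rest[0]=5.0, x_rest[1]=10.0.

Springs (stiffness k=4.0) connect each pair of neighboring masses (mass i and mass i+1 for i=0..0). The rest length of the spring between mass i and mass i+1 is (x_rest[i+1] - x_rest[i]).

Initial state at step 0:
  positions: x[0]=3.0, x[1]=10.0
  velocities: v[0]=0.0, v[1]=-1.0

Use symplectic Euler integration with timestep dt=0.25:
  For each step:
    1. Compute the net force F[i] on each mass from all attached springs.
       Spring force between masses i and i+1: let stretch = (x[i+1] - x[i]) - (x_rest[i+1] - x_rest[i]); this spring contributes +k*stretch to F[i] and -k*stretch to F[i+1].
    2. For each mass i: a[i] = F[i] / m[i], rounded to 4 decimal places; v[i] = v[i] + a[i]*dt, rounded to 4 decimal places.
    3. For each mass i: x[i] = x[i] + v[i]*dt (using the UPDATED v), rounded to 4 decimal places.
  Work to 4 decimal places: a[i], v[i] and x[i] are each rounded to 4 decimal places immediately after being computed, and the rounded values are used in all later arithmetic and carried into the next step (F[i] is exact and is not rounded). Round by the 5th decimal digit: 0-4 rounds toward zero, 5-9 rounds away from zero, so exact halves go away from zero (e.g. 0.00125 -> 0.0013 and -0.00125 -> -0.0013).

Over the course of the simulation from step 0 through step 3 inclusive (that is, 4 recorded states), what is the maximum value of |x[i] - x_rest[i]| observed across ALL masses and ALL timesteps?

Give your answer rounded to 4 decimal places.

Step 0: x=[3.0000 10.0000] v=[0.0000 -1.0000]
Step 1: x=[3.5000 9.2500] v=[2.0000 -3.0000]
Step 2: x=[4.1875 8.3125] v=[2.7500 -3.7500]
Step 3: x=[4.6563 7.5938] v=[1.8750 -2.8750]
Max displacement = 2.4062

Answer: 2.4062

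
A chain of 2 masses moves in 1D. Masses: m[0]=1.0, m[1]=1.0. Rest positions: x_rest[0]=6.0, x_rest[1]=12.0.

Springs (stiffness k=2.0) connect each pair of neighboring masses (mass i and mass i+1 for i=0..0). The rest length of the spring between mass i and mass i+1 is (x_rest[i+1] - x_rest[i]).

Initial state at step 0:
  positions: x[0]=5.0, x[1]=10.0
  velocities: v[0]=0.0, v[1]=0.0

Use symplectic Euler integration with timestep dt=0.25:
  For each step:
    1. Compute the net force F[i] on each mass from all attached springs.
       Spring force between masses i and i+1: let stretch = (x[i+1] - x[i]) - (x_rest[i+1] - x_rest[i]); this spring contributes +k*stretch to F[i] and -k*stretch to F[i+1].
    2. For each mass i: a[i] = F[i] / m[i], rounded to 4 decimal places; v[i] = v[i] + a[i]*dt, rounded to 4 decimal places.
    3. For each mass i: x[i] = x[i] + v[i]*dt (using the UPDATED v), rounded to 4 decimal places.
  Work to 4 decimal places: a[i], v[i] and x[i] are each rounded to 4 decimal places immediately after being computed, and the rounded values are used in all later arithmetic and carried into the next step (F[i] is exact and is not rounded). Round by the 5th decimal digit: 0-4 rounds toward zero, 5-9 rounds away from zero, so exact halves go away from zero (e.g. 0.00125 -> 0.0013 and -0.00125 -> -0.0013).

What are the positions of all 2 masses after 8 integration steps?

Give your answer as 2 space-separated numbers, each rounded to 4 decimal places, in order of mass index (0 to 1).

Answer: 4.2911 10.7092

Derivation:
Step 0: x=[5.0000 10.0000] v=[0.0000 0.0000]
Step 1: x=[4.8750 10.1250] v=[-0.5000 0.5000]
Step 2: x=[4.6563 10.3438] v=[-0.8750 0.8750]
Step 3: x=[4.3985 10.6016] v=[-1.0313 1.0313]
Step 4: x=[4.1661 10.8341] v=[-0.9298 0.9298]
Step 5: x=[4.0172 10.9831] v=[-0.5958 0.5958]
Step 6: x=[3.9890 11.0113] v=[-0.1129 0.1129]
Step 7: x=[4.0886 10.9117] v=[0.3983 -0.3983]
Step 8: x=[4.2911 10.7092] v=[0.8099 -0.8099]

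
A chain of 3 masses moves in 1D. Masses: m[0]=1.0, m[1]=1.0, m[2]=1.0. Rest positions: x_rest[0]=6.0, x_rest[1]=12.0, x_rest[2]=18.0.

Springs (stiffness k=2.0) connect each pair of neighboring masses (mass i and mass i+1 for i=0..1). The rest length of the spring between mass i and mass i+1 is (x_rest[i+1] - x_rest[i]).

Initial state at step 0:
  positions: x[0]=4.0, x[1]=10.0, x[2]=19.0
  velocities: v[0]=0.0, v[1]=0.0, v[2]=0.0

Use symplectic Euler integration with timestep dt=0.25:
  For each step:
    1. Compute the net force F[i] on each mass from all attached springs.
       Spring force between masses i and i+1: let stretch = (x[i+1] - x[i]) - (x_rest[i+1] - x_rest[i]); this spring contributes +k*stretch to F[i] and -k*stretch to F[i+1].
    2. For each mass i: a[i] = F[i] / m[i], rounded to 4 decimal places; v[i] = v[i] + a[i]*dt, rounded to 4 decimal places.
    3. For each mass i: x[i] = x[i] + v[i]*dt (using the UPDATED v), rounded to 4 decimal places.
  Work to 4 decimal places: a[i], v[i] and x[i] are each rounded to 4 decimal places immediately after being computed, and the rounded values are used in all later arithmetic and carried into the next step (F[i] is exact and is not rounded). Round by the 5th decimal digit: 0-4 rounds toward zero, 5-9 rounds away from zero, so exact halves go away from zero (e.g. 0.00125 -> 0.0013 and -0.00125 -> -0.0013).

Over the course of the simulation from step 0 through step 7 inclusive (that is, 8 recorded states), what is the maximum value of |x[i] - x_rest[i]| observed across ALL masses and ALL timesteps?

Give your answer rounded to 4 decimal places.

Step 0: x=[4.0000 10.0000 19.0000] v=[0.0000 0.0000 0.0000]
Step 1: x=[4.0000 10.3750 18.6250] v=[0.0000 1.5000 -1.5000]
Step 2: x=[4.0469 10.9844 17.9688] v=[0.1875 2.4375 -2.6250]
Step 3: x=[4.2110 11.5997 17.1895] v=[0.6563 2.4610 -3.1172]
Step 4: x=[4.5487 11.9901 16.4615] v=[1.3507 1.5616 -2.9121]
Step 5: x=[5.0666 12.0093 15.9246] v=[2.0714 0.0766 -2.1478]
Step 6: x=[5.7023 11.6500 15.6482] v=[2.5428 -1.4371 -1.1055]
Step 7: x=[6.3315 11.0470 15.6221] v=[2.5167 -2.4119 -0.1046]
Max displacement = 2.3779

Answer: 2.3779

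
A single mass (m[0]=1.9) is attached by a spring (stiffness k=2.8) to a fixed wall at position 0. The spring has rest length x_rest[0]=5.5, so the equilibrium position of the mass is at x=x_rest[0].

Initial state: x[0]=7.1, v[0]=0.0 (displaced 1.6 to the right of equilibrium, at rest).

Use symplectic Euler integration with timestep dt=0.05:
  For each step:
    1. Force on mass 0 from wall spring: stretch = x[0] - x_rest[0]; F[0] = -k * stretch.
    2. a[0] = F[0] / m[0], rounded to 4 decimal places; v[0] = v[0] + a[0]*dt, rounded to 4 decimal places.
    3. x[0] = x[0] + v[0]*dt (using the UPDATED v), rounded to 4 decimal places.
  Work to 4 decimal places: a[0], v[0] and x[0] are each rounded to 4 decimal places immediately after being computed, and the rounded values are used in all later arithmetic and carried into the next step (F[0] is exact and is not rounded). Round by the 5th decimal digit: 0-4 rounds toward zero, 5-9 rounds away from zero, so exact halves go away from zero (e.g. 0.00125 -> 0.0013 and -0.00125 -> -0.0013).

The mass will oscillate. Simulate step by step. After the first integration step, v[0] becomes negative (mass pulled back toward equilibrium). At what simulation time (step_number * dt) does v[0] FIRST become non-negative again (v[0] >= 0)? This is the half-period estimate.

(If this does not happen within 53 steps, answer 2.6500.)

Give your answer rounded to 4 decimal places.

Answer: 2.6000

Derivation:
Step 0: x=[7.1000] v=[0.0000]
Step 1: x=[7.0941] v=[-0.1179]
Step 2: x=[7.0823] v=[-0.2354]
Step 3: x=[7.0647] v=[-0.3520]
Step 4: x=[7.0413] v=[-0.4673]
Step 5: x=[7.0123] v=[-0.5809]
Step 6: x=[6.9777] v=[-0.6923]
Step 7: x=[6.9376] v=[-0.8012]
Step 8: x=[6.8922] v=[-0.9071]
Step 9: x=[6.8417] v=[-1.0097]
Step 10: x=[6.7863] v=[-1.1086]
Step 11: x=[6.7261] v=[-1.2034]
Step 12: x=[6.6614] v=[-1.2937]
Step 13: x=[6.5924] v=[-1.3793]
Step 14: x=[6.5194] v=[-1.4598]
Step 15: x=[6.4427] v=[-1.5349]
Step 16: x=[6.3625] v=[-1.6044]
Step 17: x=[6.2791] v=[-1.6680]
Step 18: x=[6.1928] v=[-1.7254]
Step 19: x=[6.1040] v=[-1.7765]
Step 20: x=[6.0130] v=[-1.8210]
Step 21: x=[5.9201] v=[-1.8588]
Step 22: x=[5.8256] v=[-1.8898]
Step 23: x=[5.7299] v=[-1.9138]
Step 24: x=[5.6334] v=[-1.9307]
Step 25: x=[5.5364] v=[-1.9405]
Step 26: x=[5.4392] v=[-1.9432]
Step 27: x=[5.3423] v=[-1.9387]
Step 28: x=[5.2459] v=[-1.9271]
Step 29: x=[5.1505] v=[-1.9084]
Step 30: x=[5.0564] v=[-1.8826]
Step 31: x=[4.9639] v=[-1.8499]
Step 32: x=[4.8734] v=[-1.8104]
Step 33: x=[4.7852] v=[-1.7642]
Step 34: x=[4.6996] v=[-1.7115]
Step 35: x=[4.6170] v=[-1.6525]
Step 36: x=[4.5376] v=[-1.5874]
Step 37: x=[4.4618] v=[-1.5165]
Step 38: x=[4.3898] v=[-1.4400]
Step 39: x=[4.3219] v=[-1.3582]
Step 40: x=[4.2583] v=[-1.2714]
Step 41: x=[4.1993] v=[-1.1799]
Step 42: x=[4.1451] v=[-1.0841]
Step 43: x=[4.0959] v=[-0.9843]
Step 44: x=[4.0519] v=[-0.8808]
Step 45: x=[4.0132] v=[-0.7741]
Step 46: x=[3.9800] v=[-0.6645]
Step 47: x=[3.9524] v=[-0.5525]
Step 48: x=[3.9305] v=[-0.4385]
Step 49: x=[3.9144] v=[-0.3229]
Step 50: x=[3.9041] v=[-0.2061]
Step 51: x=[3.8997] v=[-0.0885]
Step 52: x=[3.9012] v=[0.0294]
First v>=0 after going negative at step 52, time=2.6000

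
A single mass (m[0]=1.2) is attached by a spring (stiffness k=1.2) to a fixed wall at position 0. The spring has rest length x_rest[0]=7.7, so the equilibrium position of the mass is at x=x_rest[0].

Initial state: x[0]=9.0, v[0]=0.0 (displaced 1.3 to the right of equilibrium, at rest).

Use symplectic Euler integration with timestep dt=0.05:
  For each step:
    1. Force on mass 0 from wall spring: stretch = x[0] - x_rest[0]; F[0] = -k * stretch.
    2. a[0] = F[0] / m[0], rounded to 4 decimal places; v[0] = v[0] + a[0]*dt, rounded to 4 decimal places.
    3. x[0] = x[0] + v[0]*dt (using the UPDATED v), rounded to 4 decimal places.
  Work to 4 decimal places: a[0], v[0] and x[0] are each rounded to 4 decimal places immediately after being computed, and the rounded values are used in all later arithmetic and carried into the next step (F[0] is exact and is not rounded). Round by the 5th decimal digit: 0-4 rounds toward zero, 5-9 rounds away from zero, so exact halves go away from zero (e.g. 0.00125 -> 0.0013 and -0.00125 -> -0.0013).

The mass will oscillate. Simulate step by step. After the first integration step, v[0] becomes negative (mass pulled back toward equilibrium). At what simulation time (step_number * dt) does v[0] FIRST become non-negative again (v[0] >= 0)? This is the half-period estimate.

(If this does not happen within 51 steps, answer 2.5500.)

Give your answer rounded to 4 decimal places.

Answer: 2.5500

Derivation:
Step 0: x=[9.0000] v=[0.0000]
Step 1: x=[8.9968] v=[-0.0650]
Step 2: x=[8.9903] v=[-0.1298]
Step 3: x=[8.9806] v=[-0.1943]
Step 4: x=[8.9677] v=[-0.2583]
Step 5: x=[8.9516] v=[-0.3217]
Step 6: x=[8.9324] v=[-0.3843]
Step 7: x=[8.9101] v=[-0.4459]
Step 8: x=[8.8848] v=[-0.5064]
Step 9: x=[8.8565] v=[-0.5656]
Step 10: x=[8.8253] v=[-0.6234]
Step 11: x=[8.7913] v=[-0.6797]
Step 12: x=[8.7546] v=[-0.7343]
Step 13: x=[8.7153] v=[-0.7870]
Step 14: x=[8.6734] v=[-0.8378]
Step 15: x=[8.6291] v=[-0.8865]
Step 16: x=[8.5825] v=[-0.9330]
Step 17: x=[8.5336] v=[-0.9771]
Step 18: x=[8.4827] v=[-1.0188]
Step 19: x=[8.4298] v=[-1.0579]
Step 20: x=[8.3751] v=[-1.0944]
Step 21: x=[8.3187] v=[-1.1282]
Step 22: x=[8.2607] v=[-1.1591]
Step 23: x=[8.2013] v=[-1.1871]
Step 24: x=[8.1407] v=[-1.2122]
Step 25: x=[8.0790] v=[-1.2342]
Step 26: x=[8.0163] v=[-1.2532]
Step 27: x=[7.9529] v=[-1.2690]
Step 28: x=[7.8888] v=[-1.2816]
Step 29: x=[7.8243] v=[-1.2910]
Step 30: x=[7.7594] v=[-1.2972]
Step 31: x=[7.6944] v=[-1.3002]
Step 32: x=[7.6294] v=[-1.2999]
Step 33: x=[7.5646] v=[-1.2964]
Step 34: x=[7.5001] v=[-1.2896]
Step 35: x=[7.4361] v=[-1.2796]
Step 36: x=[7.3728] v=[-1.2664]
Step 37: x=[7.3103] v=[-1.2500]
Step 38: x=[7.2488] v=[-1.2305]
Step 39: x=[7.1884] v=[-1.2079]
Step 40: x=[7.1293] v=[-1.1823]
Step 41: x=[7.0716] v=[-1.1538]
Step 42: x=[7.0155] v=[-1.1224]
Step 43: x=[6.9611] v=[-1.0882]
Step 44: x=[6.9085] v=[-1.0513]
Step 45: x=[6.8579] v=[-1.0117]
Step 46: x=[6.8094] v=[-0.9696]
Step 47: x=[6.7631] v=[-0.9251]
Step 48: x=[6.7192] v=[-0.8783]
Step 49: x=[6.6777] v=[-0.8293]
Step 50: x=[6.6388] v=[-0.7782]
Step 51: x=[6.6025] v=[-0.7251]
v[0] did not become non-negative within 51 steps; using fallback time=2.5500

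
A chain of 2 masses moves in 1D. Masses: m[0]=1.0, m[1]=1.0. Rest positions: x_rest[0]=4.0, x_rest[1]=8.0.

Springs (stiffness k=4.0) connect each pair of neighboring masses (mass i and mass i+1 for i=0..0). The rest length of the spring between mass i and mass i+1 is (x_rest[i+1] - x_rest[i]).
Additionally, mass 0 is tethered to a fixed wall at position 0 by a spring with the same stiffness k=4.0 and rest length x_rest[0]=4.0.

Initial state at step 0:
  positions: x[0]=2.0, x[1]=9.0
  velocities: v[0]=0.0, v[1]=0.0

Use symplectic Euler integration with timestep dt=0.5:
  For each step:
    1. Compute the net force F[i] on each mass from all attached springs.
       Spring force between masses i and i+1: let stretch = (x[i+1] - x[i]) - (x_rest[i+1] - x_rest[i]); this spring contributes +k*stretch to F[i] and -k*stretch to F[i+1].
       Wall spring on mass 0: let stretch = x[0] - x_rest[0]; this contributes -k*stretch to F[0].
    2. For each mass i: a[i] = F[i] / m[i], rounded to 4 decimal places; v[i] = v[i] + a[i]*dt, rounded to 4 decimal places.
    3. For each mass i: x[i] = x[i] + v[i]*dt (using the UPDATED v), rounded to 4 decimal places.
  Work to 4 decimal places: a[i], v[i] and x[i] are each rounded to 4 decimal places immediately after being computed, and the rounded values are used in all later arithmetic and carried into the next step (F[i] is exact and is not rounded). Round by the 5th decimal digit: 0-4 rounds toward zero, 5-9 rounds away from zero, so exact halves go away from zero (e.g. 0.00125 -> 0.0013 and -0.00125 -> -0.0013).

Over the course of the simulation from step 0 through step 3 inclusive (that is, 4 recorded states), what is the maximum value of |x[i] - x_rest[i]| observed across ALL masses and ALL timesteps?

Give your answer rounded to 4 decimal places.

Step 0: x=[2.0000 9.0000] v=[0.0000 0.0000]
Step 1: x=[7.0000 6.0000] v=[10.0000 -6.0000]
Step 2: x=[4.0000 8.0000] v=[-6.0000 4.0000]
Step 3: x=[1.0000 10.0000] v=[-6.0000 4.0000]
Max displacement = 3.0000

Answer: 3.0000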